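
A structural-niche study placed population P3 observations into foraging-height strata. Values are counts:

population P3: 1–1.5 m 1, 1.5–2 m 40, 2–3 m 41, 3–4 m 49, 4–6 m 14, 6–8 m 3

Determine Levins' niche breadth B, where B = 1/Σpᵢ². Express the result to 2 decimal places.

3.72

Proportions for population P3 (n=148): 1/148=0.0068, 40/148=0.2703, 41/148=0.2770, 49/148=0.3311, 14/148=0.0946, 3/148=0.0203
Σpᵢ² = 0.0068² + 0.2703² + 0.2770² + 0.3311² + 0.0946² + 0.0203² = 0.000046 + 0.073062 + 0.076729 + 0.109627 + 0.008949 + 0.000412 = 0.268825
B = 1 / 0.268825 = 3.7199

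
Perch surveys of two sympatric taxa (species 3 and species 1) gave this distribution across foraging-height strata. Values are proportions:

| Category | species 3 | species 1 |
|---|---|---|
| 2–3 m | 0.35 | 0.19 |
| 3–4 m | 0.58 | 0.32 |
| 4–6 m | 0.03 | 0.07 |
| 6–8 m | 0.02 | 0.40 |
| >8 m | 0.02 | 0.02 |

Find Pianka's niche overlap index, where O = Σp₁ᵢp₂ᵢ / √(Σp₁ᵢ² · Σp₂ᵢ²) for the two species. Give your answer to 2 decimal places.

0.70

Σ p₁ᵢp₂ᵢ = 0.0665 + 0.1856 + 0.0021 + 0.0080 + 0.0004 = 0.2626
Σp_1ᵢ² = 0.35² + 0.58² + 0.03² + 0.02² + 0.02² = 0.1225 + 0.3364 + 0.0009 + 0.0004 + 0.0004 = 0.4606
Σp_2ᵢ² = 0.19² + 0.32² + 0.07² + 0.40² + 0.02² = 0.0361 + 0.1024 + 0.0049 + 0.1600 + 0.0004 = 0.3038
O = 0.2626 / √(0.4606 × 0.3038) = 0.2626 / 0.37407 = 0.7020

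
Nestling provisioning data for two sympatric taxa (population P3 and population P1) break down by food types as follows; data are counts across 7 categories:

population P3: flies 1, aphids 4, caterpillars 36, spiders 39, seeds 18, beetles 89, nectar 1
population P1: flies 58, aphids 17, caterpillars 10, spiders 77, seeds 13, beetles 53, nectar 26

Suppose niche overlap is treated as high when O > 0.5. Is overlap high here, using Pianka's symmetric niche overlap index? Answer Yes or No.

Proportions for population P3 (n=188): 1/188=0.0053, 4/188=0.0213, 36/188=0.1915, 39/188=0.2074, 18/188=0.0957, 89/188=0.4734, 1/188=0.0053
Proportions for population P1 (n=254): 58/254=0.2283, 17/254=0.0669, 10/254=0.0394, 77/254=0.3031, 13/254=0.0512, 53/254=0.2087, 26/254=0.1024
Σ p₁ᵢp₂ᵢ = 0.001210 + 0.001425 + 0.007545 + 0.062863 + 0.004900 + 0.098799 + 0.000543 = 0.177285
Σp_1ᵢ² = 0.0053² + 0.0213² + 0.1915² + 0.2074² + 0.0957² + 0.4734² + 0.0053² = 0.000028 + 0.000454 + 0.036672 + 0.043015 + 0.009158 + 0.224108 + 0.000028 = 0.313463
Σp_2ᵢ² = 0.2283² + 0.0669² + 0.0394² + 0.3031² + 0.0512² + 0.2087² + 0.1024² = 0.052121 + 0.004476 + 0.001552 + 0.091870 + 0.002621 + 0.043556 + 0.010486 = 0.206682
O = 0.177285 / √(0.313463 × 0.206682) = 0.177285 / 0.2545332 = 0.6965
O = 0.6965 > 0.5 → Yes.

Yes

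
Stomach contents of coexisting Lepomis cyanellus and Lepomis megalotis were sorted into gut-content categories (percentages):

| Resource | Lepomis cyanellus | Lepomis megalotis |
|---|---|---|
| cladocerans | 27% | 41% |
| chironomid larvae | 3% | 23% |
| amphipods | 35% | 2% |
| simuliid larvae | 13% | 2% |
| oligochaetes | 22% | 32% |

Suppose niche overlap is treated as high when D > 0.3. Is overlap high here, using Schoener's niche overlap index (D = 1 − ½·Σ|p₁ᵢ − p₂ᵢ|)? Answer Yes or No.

Yes

Convert percentages to proportions (divide by 100).
Σ|p₁ᵢ − p₂ᵢ| = 0.14 + 0.20 + 0.33 + 0.11 + 0.10 = 0.88
D = 1 − ½ × 0.88 = 1 − 0.440 = 0.5600
D = 0.5600 > 0.3 → Yes.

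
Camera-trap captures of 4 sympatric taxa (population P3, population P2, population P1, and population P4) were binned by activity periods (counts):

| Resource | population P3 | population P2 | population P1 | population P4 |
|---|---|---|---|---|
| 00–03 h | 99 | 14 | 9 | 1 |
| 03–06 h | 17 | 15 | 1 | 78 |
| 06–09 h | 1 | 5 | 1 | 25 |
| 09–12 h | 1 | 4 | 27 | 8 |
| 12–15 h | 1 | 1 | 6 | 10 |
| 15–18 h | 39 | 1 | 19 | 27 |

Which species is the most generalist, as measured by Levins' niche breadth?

population P2

Proportions for population P3 (n=158): 99/158=0.6266, 17/158=0.1076, 1/158=0.0063, 1/158=0.0063, 1/158=0.0063, 39/158=0.2468
Proportions for population P2 (n=40): 14/40=0.3500, 15/40=0.3750, 5/40=0.1250, 4/40=0.1000, 1/40=0.0250, 1/40=0.0250
Proportions for population P1 (n=63): 9/63=0.1429, 1/63=0.0159, 1/63=0.0159, 27/63=0.4286, 6/63=0.0952, 19/63=0.3016
Proportions for population P4 (n=149): 1/149=0.0067, 78/149=0.5235, 25/149=0.1678, 8/149=0.0537, 10/149=0.0671, 27/149=0.1812
Σp_P3ᵢ² = 0.6266² + 0.1076² + 0.0063² + 0.0063² + 0.0063² + 0.2468² = 0.392628 + 0.011578 + 0.000040 + 0.000040 + 0.000040 + 0.060910 = 0.465236
B_P3 = 1 / 0.465236 = 2.1494
Σp_P2ᵢ² = 0.3500² + 0.3750² + 0.1250² + 0.1000² + 0.0250² + 0.0250² = 0.122500 + 0.140625 + 0.015625 + 0.010000 + 0.000625 + 0.000625 = 0.290000
B_P2 = 1 / 0.290000 = 3.4483
Σp_P1ᵢ² = 0.1429² + 0.0159² + 0.0159² + 0.4286² + 0.0952² + 0.3016² = 0.020420 + 0.000253 + 0.000253 + 0.183698 + 0.009063 + 0.090963 = 0.304650
B_P1 = 1 / 0.304650 = 3.2825
Σp_P4ᵢ² = 0.0067² + 0.5235² + 0.1678² + 0.0537² + 0.0671² + 0.1812² = 0.000045 + 0.274052 + 0.028157 + 0.002884 + 0.004502 + 0.032833 = 0.342473
B_P4 = 1 / 0.342473 = 2.9199
Highest B → broadest niche (most generalist): population P2 (B = 3.45).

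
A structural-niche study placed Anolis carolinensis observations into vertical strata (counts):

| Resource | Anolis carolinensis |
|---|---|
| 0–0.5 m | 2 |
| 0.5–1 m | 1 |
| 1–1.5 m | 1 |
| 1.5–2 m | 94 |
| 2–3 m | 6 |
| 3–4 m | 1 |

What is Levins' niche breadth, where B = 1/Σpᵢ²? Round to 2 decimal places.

Proportions for Anolis carolinensis (n=105): 2/105=0.0190, 1/105=0.0095, 1/105=0.0095, 94/105=0.8952, 6/105=0.0571, 1/105=0.0095
Σpᵢ² = 0.0190² + 0.0095² + 0.0095² + 0.8952² + 0.0571² + 0.0095² = 0.000361 + 0.000090 + 0.000090 + 0.801383 + 0.003260 + 0.000090 = 0.805274
B = 1 / 0.805274 = 1.2418

1.24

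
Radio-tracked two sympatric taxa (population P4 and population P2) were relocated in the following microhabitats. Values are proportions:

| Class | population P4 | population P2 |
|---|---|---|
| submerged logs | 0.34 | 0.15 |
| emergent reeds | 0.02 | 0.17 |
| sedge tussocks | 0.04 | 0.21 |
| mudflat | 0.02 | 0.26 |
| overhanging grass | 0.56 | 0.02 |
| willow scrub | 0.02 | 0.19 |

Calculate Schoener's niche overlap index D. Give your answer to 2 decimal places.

Σ|p₁ᵢ − p₂ᵢ| = 0.19 + 0.15 + 0.17 + 0.24 + 0.54 + 0.17 = 1.46
D = 1 − ½ × 1.46 = 1 − 0.730 = 0.2700

0.27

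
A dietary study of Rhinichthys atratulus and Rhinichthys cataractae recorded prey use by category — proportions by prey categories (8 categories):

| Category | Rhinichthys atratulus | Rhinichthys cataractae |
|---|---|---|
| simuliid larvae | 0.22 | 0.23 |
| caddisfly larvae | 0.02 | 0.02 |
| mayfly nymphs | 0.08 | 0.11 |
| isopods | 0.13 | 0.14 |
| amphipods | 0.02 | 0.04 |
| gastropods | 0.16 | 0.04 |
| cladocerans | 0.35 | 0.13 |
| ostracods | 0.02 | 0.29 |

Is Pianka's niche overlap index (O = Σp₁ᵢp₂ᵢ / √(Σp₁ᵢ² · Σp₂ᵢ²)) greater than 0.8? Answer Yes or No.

Σ p₁ᵢp₂ᵢ = 0.0506 + 0.0004 + 0.0088 + 0.0182 + 0.0008 + 0.0064 + 0.0455 + 0.0058 = 0.1365
Σp_1ᵢ² = 0.22² + 0.02² + 0.08² + 0.13² + 0.02² + 0.16² + 0.35² + 0.02² = 0.0484 + 0.0004 + 0.0064 + 0.0169 + 0.0004 + 0.0256 + 0.1225 + 0.0004 = 0.2210
Σp_2ᵢ² = 0.23² + 0.02² + 0.11² + 0.14² + 0.04² + 0.04² + 0.13² + 0.29² = 0.0529 + 0.0004 + 0.0121 + 0.0196 + 0.0016 + 0.0016 + 0.0169 + 0.0841 = 0.1892
O = 0.1365 / √(0.2210 × 0.1892) = 0.1365 / 0.20448 = 0.6675
O = 0.6675 < 0.8 → No.

No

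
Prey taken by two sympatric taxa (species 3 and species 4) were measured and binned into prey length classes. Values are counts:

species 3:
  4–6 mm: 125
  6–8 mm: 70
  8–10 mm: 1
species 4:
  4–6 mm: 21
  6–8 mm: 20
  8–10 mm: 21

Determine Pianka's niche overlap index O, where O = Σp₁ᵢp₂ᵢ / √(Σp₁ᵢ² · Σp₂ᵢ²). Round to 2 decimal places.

Proportions for species 3 (n=196): 125/196=0.6378, 70/196=0.3571, 1/196=0.0051
Proportions for species 4 (n=62): 21/62=0.3387, 20/62=0.3226, 21/62=0.3387
Σ p₁ᵢp₂ᵢ = 0.216023 + 0.115200 + 0.001727 = 0.332950
Σp_1ᵢ² = 0.6378² + 0.3571² + 0.0051² = 0.406789 + 0.127520 + 0.000026 = 0.534335
Σp_2ᵢ² = 0.3387² + 0.3226² + 0.3387² = 0.114718 + 0.104071 + 0.114718 = 0.333507
O = 0.332950 / √(0.534335 × 0.333507) = 0.332950 / 0.4221427 = 0.7887

0.79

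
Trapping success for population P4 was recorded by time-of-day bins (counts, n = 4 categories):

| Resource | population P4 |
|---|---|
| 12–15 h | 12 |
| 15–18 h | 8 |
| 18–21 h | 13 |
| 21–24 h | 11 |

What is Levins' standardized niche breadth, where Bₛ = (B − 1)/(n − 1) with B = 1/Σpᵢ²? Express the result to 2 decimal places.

0.96

Proportions for population P4 (n=44): 12/44=0.2727, 8/44=0.1818, 13/44=0.2955, 11/44=0.2500
Σpᵢ² = 0.2727² + 0.1818² + 0.2955² + 0.2500² = 0.074365 + 0.033051 + 0.087320 + 0.062500 = 0.257236
B = 1 / 0.257236 = 3.8875
Bₛ = (B − 1)/(n − 1) = (3.8875 − 1)/(4 − 1) = 2.8875/3 = 0.9625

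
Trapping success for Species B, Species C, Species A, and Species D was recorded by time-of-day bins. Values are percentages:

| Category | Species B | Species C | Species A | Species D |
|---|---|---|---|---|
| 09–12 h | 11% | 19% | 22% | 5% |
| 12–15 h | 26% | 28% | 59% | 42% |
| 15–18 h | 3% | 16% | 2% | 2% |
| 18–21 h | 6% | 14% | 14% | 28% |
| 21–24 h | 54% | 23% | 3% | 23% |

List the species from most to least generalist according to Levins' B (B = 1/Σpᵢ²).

Species C > Species D > Species B > Species A

Convert percentages to proportions (divide by 100).
Σp_Bᵢ² = 0.11² + 0.26² + 0.03² + 0.06² + 0.54² = 0.0121 + 0.0676 + 0.0009 + 0.0036 + 0.2916 = 0.3758
B_B = 1 / 0.3758 = 2.6610
Σp_Cᵢ² = 0.19² + 0.28² + 0.16² + 0.14² + 0.23² = 0.0361 + 0.0784 + 0.0256 + 0.0196 + 0.0529 = 0.2126
B_C = 1 / 0.2126 = 4.7037
Σp_Aᵢ² = 0.22² + 0.59² + 0.02² + 0.14² + 0.03² = 0.0484 + 0.3481 + 0.0004 + 0.0196 + 0.0009 = 0.4174
B_A = 1 / 0.4174 = 2.3958
Σp_Dᵢ² = 0.05² + 0.42² + 0.02² + 0.28² + 0.23² = 0.0025 + 0.1764 + 0.0004 + 0.0784 + 0.0529 = 0.3106
B_D = 1 / 0.3106 = 3.2196
Ranking by B (broadest → narrowest): Species C (4.70) > Species D (3.22) > Species B (2.66) > Species A (2.40)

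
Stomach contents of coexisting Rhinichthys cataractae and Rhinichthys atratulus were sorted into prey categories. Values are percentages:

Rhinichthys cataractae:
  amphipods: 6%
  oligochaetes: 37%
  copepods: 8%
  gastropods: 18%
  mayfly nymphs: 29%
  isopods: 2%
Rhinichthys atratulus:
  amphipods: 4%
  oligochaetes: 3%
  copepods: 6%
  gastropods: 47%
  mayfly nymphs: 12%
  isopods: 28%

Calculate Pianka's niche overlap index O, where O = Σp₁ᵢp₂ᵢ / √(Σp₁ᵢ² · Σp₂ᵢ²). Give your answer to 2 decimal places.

0.49

Convert percentages to proportions (divide by 100).
Σ p₁ᵢp₂ᵢ = 0.0024 + 0.0111 + 0.0048 + 0.0846 + 0.0348 + 0.0056 = 0.1433
Σp_1ᵢ² = 0.06² + 0.37² + 0.08² + 0.18² + 0.29² + 0.02² = 0.0036 + 0.1369 + 0.0064 + 0.0324 + 0.0841 + 0.0004 = 0.2638
Σp_2ᵢ² = 0.04² + 0.03² + 0.06² + 0.47² + 0.12² + 0.28² = 0.0016 + 0.0009 + 0.0036 + 0.2209 + 0.0144 + 0.0784 = 0.3198
O = 0.1433 / √(0.2638 × 0.3198) = 0.1433 / 0.29045 = 0.4934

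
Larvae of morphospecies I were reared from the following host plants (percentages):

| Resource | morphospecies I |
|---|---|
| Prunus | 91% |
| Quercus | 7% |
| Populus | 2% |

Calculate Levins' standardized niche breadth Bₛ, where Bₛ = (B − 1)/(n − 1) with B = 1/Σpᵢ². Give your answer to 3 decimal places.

0.100

Convert percentages to proportions (divide by 100).
Σpᵢ² = 0.91² + 0.07² + 0.02² = 0.8281 + 0.0049 + 0.0004 = 0.8334
B = 1 / 0.8334 = 1.19990
Bₛ = (B − 1)/(n − 1) = (1.19990 − 1)/(3 − 1) = 0.19990/2 = 0.09995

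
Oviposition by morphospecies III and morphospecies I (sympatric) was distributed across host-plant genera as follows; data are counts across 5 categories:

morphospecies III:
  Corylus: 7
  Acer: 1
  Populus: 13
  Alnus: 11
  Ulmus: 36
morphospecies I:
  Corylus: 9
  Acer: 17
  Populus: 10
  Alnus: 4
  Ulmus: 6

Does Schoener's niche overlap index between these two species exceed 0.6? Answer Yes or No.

Proportions for morphospecies III (n=68): 7/68=0.1029, 1/68=0.0147, 13/68=0.1912, 11/68=0.1618, 36/68=0.5294
Proportions for morphospecies I (n=46): 9/46=0.1957, 17/46=0.3696, 10/46=0.2174, 4/46=0.0870, 6/46=0.1304
Σ|p₁ᵢ − p₂ᵢ| = 0.0928 + 0.3549 + 0.0262 + 0.0748 + 0.3990 = 0.9477
D = 1 − ½ × 0.9477 = 1 − 0.47385 = 0.52615
D = 0.52615 < 0.6 → No.

No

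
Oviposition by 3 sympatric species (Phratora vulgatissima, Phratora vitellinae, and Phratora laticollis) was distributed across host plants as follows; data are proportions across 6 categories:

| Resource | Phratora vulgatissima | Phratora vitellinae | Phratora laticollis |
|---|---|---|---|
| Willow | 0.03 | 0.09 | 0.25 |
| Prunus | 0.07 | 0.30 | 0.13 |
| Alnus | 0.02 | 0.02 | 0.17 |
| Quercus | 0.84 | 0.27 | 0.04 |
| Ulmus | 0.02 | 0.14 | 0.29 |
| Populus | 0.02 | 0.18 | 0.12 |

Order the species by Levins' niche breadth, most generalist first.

Σp_vulgᵢ² = 0.03² + 0.07² + 0.02² + 0.84² + 0.02² + 0.02² = 0.0009 + 0.0049 + 0.0004 + 0.7056 + 0.0004 + 0.0004 = 0.7126
B_vulg = 1 / 0.7126 = 1.4033
Σp_viteᵢ² = 0.09² + 0.30² + 0.02² + 0.27² + 0.14² + 0.18² = 0.0081 + 0.0900 + 0.0004 + 0.0729 + 0.0196 + 0.0324 = 0.2234
B_vite = 1 / 0.2234 = 4.4763
Σp_latiᵢ² = 0.25² + 0.13² + 0.17² + 0.04² + 0.29² + 0.12² = 0.0625 + 0.0169 + 0.0289 + 0.0016 + 0.0841 + 0.0144 = 0.2084
B_lati = 1 / 0.2084 = 4.7985
Ranking by B (broadest → narrowest): Phratora laticollis (4.80) > Phratora vitellinae (4.48) > Phratora vulgatissima (1.40)

Phratora laticollis > Phratora vitellinae > Phratora vulgatissima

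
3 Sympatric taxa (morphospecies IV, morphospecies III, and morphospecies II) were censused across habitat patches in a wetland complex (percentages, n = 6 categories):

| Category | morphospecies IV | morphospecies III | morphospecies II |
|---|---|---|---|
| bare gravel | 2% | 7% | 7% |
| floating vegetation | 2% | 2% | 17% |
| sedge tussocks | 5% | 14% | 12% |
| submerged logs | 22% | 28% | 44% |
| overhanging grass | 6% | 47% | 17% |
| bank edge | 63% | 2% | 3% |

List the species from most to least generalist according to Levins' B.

morphospecies II > morphospecies III > morphospecies IV

Convert percentages to proportions (divide by 100).
Σp_IVᵢ² = 0.02² + 0.02² + 0.05² + 0.22² + 0.06² + 0.63² = 0.0004 + 0.0004 + 0.0025 + 0.0484 + 0.0036 + 0.3969 = 0.4522
B_IV = 1 / 0.4522 = 2.2114
Σp_IIIᵢ² = 0.07² + 0.02² + 0.14² + 0.28² + 0.47² + 0.02² = 0.0049 + 0.0004 + 0.0196 + 0.0784 + 0.2209 + 0.0004 = 0.3246
B_III = 1 / 0.3246 = 3.0807
Σp_IIᵢ² = 0.07² + 0.17² + 0.12² + 0.44² + 0.17² + 0.03² = 0.0049 + 0.0289 + 0.0144 + 0.1936 + 0.0289 + 0.0009 = 0.2716
B_II = 1 / 0.2716 = 3.6819
Ranking by B (broadest → narrowest): morphospecies II (3.68) > morphospecies III (3.08) > morphospecies IV (2.21)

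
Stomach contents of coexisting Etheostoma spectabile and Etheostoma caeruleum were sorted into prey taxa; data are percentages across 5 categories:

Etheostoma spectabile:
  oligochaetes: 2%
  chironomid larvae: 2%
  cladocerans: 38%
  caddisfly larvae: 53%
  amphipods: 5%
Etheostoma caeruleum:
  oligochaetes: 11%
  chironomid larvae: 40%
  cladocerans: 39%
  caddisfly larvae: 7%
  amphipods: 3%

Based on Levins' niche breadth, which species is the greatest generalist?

Etheostoma caeruleum

Convert percentages to proportions (divide by 100).
Σp_specᵢ² = 0.02² + 0.02² + 0.38² + 0.53² + 0.05² = 0.0004 + 0.0004 + 0.1444 + 0.2809 + 0.0025 = 0.4286
B_spec = 1 / 0.4286 = 2.3332
Σp_caerᵢ² = 0.11² + 0.40² + 0.39² + 0.07² + 0.03² = 0.0121 + 0.1600 + 0.1521 + 0.0049 + 0.0009 = 0.3300
B_caer = 1 / 0.3300 = 3.0303
Highest B → broadest niche (most generalist): Etheostoma caeruleum (B = 3.03).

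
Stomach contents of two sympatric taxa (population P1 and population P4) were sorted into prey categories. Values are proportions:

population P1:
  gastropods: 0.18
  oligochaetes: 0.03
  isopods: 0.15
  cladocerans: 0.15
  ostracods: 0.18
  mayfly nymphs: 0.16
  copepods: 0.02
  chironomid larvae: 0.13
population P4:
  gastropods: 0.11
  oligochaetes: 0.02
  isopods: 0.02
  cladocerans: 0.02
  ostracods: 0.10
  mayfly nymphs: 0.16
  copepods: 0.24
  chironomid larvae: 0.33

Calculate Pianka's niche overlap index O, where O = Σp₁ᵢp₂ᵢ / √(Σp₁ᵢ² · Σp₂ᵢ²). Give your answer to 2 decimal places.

Σ p₁ᵢp₂ᵢ = 0.0198 + 0.0006 + 0.0030 + 0.0030 + 0.0180 + 0.0256 + 0.0048 + 0.0429 = 0.1177
Σp_1ᵢ² = 0.18² + 0.03² + 0.15² + 0.15² + 0.18² + 0.16² + 0.02² + 0.13² = 0.0324 + 0.0009 + 0.0225 + 0.0225 + 0.0324 + 0.0256 + 0.0004 + 0.0169 = 0.1536
Σp_2ᵢ² = 0.11² + 0.02² + 0.02² + 0.02² + 0.10² + 0.16² + 0.24² + 0.33² = 0.0121 + 0.0004 + 0.0004 + 0.0004 + 0.0100 + 0.0256 + 0.0576 + 0.1089 = 0.2154
O = 0.1177 / √(0.1536 × 0.2154) = 0.1177 / 0.18189 = 0.6471

0.65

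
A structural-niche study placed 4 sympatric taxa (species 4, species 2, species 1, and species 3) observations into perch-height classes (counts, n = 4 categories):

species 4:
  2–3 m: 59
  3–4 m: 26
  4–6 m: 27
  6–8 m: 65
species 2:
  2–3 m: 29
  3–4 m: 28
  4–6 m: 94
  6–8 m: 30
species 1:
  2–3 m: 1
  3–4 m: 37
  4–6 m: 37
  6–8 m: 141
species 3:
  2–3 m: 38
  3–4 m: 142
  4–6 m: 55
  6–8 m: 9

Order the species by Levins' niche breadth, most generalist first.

Proportions for species 4 (n=177): 59/177=0.3333, 26/177=0.1469, 27/177=0.1525, 65/177=0.3672
Proportions for species 2 (n=181): 29/181=0.1602, 28/181=0.1547, 94/181=0.5193, 30/181=0.1657
Proportions for species 1 (n=216): 1/216=0.0046, 37/216=0.1713, 37/216=0.1713, 141/216=0.6528
Proportions for species 3 (n=244): 38/244=0.1557, 142/244=0.5820, 55/244=0.2254, 9/244=0.0369
Σp_4ᵢ² = 0.3333² + 0.1469² + 0.1525² + 0.3672² = 0.111089 + 0.021580 + 0.023256 + 0.134836 = 0.290761
B_4 = 1 / 0.290761 = 3.4393
Σp_2ᵢ² = 0.1602² + 0.1547² + 0.5193² + 0.1657² = 0.025664 + 0.023932 + 0.269672 + 0.027456 = 0.346724
B_2 = 1 / 0.346724 = 2.8841
Σp_1ᵢ² = 0.0046² + 0.1713² + 0.1713² + 0.6528² = 0.000021 + 0.029344 + 0.029344 + 0.426148 = 0.484857
B_1 = 1 / 0.484857 = 2.0625
Σp_3ᵢ² = 0.1557² + 0.5820² + 0.2254² + 0.0369² = 0.024242 + 0.338724 + 0.050805 + 0.001362 = 0.415133
B_3 = 1 / 0.415133 = 2.4089
Ranking by B (broadest → narrowest): species 4 (3.44) > species 2 (2.88) > species 3 (2.41) > species 1 (2.06)

species 4 > species 2 > species 3 > species 1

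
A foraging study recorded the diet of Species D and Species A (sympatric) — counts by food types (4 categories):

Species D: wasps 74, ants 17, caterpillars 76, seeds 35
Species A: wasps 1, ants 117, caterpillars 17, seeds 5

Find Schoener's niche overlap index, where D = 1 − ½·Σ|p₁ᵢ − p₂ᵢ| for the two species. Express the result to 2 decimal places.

0.25

Proportions for Species D (n=202): 74/202=0.3663, 17/202=0.0842, 76/202=0.3762, 35/202=0.1733
Proportions for Species A (n=140): 1/140=0.0071, 117/140=0.8357, 17/140=0.1214, 5/140=0.0357
Σ|p₁ᵢ − p₂ᵢ| = 0.3592 + 0.7515 + 0.2548 + 0.1376 = 1.5031
D = 1 − ½ × 1.5031 = 1 − 0.75155 = 0.24845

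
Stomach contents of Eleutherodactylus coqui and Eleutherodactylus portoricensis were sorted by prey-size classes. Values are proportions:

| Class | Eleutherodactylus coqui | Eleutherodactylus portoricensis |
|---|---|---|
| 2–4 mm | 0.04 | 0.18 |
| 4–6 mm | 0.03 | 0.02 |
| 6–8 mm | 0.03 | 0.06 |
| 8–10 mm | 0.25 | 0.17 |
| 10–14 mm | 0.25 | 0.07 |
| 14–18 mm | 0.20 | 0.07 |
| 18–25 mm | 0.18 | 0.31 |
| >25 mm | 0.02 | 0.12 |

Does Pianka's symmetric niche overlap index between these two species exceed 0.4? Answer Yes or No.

Σ p₁ᵢp₂ᵢ = 0.0072 + 0.0006 + 0.0018 + 0.0425 + 0.0175 + 0.0140 + 0.0558 + 0.0024 = 0.1418
Σp_1ᵢ² = 0.04² + 0.03² + 0.03² + 0.25² + 0.25² + 0.20² + 0.18² + 0.02² = 0.0016 + 0.0009 + 0.0009 + 0.0625 + 0.0625 + 0.0400 + 0.0324 + 0.0004 = 0.2012
Σp_2ᵢ² = 0.18² + 0.02² + 0.06² + 0.17² + 0.07² + 0.07² + 0.31² + 0.12² = 0.0324 + 0.0004 + 0.0036 + 0.0289 + 0.0049 + 0.0049 + 0.0961 + 0.0144 = 0.1856
O = 0.1418 / √(0.2012 × 0.1856) = 0.1418 / 0.19324 = 0.7338
O = 0.7338 > 0.4 → Yes.

Yes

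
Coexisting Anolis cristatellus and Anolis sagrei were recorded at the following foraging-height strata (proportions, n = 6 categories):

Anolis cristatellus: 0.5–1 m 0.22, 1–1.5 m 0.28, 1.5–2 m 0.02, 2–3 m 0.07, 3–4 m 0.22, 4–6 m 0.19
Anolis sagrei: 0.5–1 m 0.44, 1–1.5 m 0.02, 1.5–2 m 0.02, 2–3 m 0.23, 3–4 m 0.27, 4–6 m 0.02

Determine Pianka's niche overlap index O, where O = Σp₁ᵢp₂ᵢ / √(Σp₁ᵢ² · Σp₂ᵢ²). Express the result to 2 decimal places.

0.69

Σ p₁ᵢp₂ᵢ = 0.0968 + 0.0056 + 0.0004 + 0.0161 + 0.0594 + 0.0038 = 0.1821
Σp_1ᵢ² = 0.22² + 0.28² + 0.02² + 0.07² + 0.22² + 0.19² = 0.0484 + 0.0784 + 0.0004 + 0.0049 + 0.0484 + 0.0361 = 0.2166
Σp_2ᵢ² = 0.44² + 0.02² + 0.02² + 0.23² + 0.27² + 0.02² = 0.1936 + 0.0004 + 0.0004 + 0.0529 + 0.0729 + 0.0004 = 0.3206
O = 0.1821 / √(0.2166 × 0.3206) = 0.1821 / 0.26352 = 0.6910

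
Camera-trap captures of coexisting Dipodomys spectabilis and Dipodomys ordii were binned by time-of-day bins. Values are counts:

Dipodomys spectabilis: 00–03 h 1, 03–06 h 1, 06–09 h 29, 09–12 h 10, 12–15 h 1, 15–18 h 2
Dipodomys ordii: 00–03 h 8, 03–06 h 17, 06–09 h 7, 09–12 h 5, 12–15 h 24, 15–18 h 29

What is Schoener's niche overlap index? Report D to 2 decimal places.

Proportions for Dipodomys spectabilis (n=44): 1/44=0.0227, 1/44=0.0227, 29/44=0.6591, 10/44=0.2273, 1/44=0.0227, 2/44=0.0455
Proportions for Dipodomys ordii (n=90): 8/90=0.0889, 17/90=0.1889, 7/90=0.0778, 5/90=0.0556, 24/90=0.2667, 29/90=0.3222
Σ|p₁ᵢ − p₂ᵢ| = 0.0662 + 0.1662 + 0.5813 + 0.1717 + 0.2440 + 0.2767 = 1.5061
D = 1 − ½ × 1.5061 = 1 − 0.75305 = 0.24695

0.25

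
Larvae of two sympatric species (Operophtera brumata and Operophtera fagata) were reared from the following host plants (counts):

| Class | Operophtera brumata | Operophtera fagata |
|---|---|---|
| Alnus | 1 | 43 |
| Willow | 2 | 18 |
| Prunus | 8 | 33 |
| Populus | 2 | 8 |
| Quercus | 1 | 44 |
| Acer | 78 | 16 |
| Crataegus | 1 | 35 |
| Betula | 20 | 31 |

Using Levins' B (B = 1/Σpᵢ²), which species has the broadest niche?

Operophtera fagata

Proportions for Operophtera brumata (n=113): 1/113=0.0088, 2/113=0.0177, 8/113=0.0708, 2/113=0.0177, 1/113=0.0088, 78/113=0.6903, 1/113=0.0088, 20/113=0.1770
Proportions for Operophtera fagata (n=228): 43/228=0.1886, 18/228=0.0789, 33/228=0.1447, 8/228=0.0351, 44/228=0.1930, 16/228=0.0702, 35/228=0.1535, 31/228=0.1360
Σp_brumᵢ² = 0.0088² + 0.0177² + 0.0708² + 0.0177² + 0.0088² + 0.6903² + 0.0088² + 0.1770² = 0.000077 + 0.000313 + 0.005013 + 0.000313 + 0.000077 + 0.476514 + 0.000077 + 0.031329 = 0.513713
B_brum = 1 / 0.513713 = 1.9466
Σp_fagaᵢ² = 0.1886² + 0.0789² + 0.1447² + 0.0351² + 0.1930² + 0.0702² + 0.1535² + 0.1360² = 0.035570 + 0.006225 + 0.020938 + 0.001232 + 0.037249 + 0.004928 + 0.023562 + 0.018496 = 0.148200
B_faga = 1 / 0.148200 = 6.7476
Highest B → broadest niche (most generalist): Operophtera fagata (B = 6.75).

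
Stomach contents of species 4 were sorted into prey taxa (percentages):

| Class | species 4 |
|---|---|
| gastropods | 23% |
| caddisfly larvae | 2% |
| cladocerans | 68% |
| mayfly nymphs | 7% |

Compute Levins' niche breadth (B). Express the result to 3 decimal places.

Convert percentages to proportions (divide by 100).
Σpᵢ² = 0.23² + 0.02² + 0.68² + 0.07² = 0.0529 + 0.0004 + 0.4624 + 0.0049 = 0.5206
B = 1 / 0.5206 = 1.92086

1.921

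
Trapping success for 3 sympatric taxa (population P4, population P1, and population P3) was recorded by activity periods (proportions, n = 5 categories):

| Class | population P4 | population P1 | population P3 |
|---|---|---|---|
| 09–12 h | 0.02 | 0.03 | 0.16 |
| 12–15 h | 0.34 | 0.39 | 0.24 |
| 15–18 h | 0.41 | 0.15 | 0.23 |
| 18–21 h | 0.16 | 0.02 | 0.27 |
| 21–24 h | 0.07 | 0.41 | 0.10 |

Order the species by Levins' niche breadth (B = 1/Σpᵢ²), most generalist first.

Σp_P4ᵢ² = 0.02² + 0.34² + 0.41² + 0.16² + 0.07² = 0.0004 + 0.1156 + 0.1681 + 0.0256 + 0.0049 = 0.3146
B_P4 = 1 / 0.3146 = 3.1786
Σp_P1ᵢ² = 0.03² + 0.39² + 0.15² + 0.02² + 0.41² = 0.0009 + 0.1521 + 0.0225 + 0.0004 + 0.1681 = 0.3440
B_P1 = 1 / 0.3440 = 2.9070
Σp_P3ᵢ² = 0.16² + 0.24² + 0.23² + 0.27² + 0.10² = 0.0256 + 0.0576 + 0.0529 + 0.0729 + 0.0100 = 0.2190
B_P3 = 1 / 0.2190 = 4.5662
Ranking by B (broadest → narrowest): population P3 (4.57) > population P4 (3.18) > population P1 (2.91)

population P3 > population P4 > population P1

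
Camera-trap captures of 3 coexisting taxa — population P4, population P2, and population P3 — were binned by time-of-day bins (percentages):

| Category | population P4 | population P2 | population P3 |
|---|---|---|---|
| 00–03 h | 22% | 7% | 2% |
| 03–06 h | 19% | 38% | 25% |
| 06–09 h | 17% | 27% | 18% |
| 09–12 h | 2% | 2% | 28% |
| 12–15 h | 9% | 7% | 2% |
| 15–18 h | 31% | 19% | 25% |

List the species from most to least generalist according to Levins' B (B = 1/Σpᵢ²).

Convert percentages to proportions (divide by 100).
Σp_P4ᵢ² = 0.22² + 0.19² + 0.17² + 0.02² + 0.09² + 0.31² = 0.0484 + 0.0361 + 0.0289 + 0.0004 + 0.0081 + 0.0961 = 0.2180
B_P4 = 1 / 0.2180 = 4.5872
Σp_P2ᵢ² = 0.07² + 0.38² + 0.27² + 0.02² + 0.07² + 0.19² = 0.0049 + 0.1444 + 0.0729 + 0.0004 + 0.0049 + 0.0361 = 0.2636
B_P2 = 1 / 0.2636 = 3.7936
Σp_P3ᵢ² = 0.02² + 0.25² + 0.18² + 0.28² + 0.02² + 0.25² = 0.0004 + 0.0625 + 0.0324 + 0.0784 + 0.0004 + 0.0625 = 0.2366
B_P3 = 1 / 0.2366 = 4.2265
Ranking by B (broadest → narrowest): population P4 (4.59) > population P3 (4.23) > population P2 (3.79)

population P4 > population P3 > population P2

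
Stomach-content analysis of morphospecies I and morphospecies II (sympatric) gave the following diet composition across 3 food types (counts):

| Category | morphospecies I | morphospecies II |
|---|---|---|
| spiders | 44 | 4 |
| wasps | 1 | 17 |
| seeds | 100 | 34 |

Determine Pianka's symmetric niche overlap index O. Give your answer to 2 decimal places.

Proportions for morphospecies I (n=145): 44/145=0.3034, 1/145=0.0069, 100/145=0.6897
Proportions for morphospecies II (n=55): 4/55=0.0727, 17/55=0.3091, 34/55=0.6182
Σ p₁ᵢp₂ᵢ = 0.022057 + 0.002133 + 0.426373 = 0.450563
Σp_1ᵢ² = 0.3034² + 0.0069² + 0.6897² = 0.092052 + 0.000048 + 0.475686 = 0.567786
Σp_2ᵢ² = 0.0727² + 0.3091² + 0.6182² = 0.005285 + 0.095543 + 0.382171 = 0.482999
O = 0.450563 / √(0.567786 × 0.482999) = 0.450563 / 0.5236794 = 0.8604

0.86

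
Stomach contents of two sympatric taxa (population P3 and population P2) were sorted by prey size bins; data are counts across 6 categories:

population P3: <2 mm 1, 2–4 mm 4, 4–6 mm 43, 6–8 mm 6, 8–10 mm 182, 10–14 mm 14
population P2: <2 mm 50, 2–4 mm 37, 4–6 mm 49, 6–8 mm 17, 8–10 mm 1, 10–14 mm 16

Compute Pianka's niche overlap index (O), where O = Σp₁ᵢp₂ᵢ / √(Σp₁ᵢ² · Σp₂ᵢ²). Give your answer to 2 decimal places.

0.18

Proportions for population P3 (n=250): 1/250=0.0040, 4/250=0.0160, 43/250=0.1720, 6/250=0.0240, 182/250=0.7280, 14/250=0.0560
Proportions for population P2 (n=170): 50/170=0.2941, 37/170=0.2176, 49/170=0.2882, 17/170=0.1000, 1/170=0.0059, 16/170=0.0941
Σ p₁ᵢp₂ᵢ = 0.001176 + 0.003482 + 0.049570 + 0.002400 + 0.004295 + 0.005270 = 0.066193
Σp_1ᵢ² = 0.0040² + 0.0160² + 0.1720² + 0.0240² + 0.7280² + 0.0560² = 0.000016 + 0.000256 + 0.029584 + 0.000576 + 0.529984 + 0.003136 = 0.563552
Σp_2ᵢ² = 0.2941² + 0.2176² + 0.2882² + 0.1000² + 0.0059² + 0.0941² = 0.086495 + 0.047350 + 0.083059 + 0.010000 + 0.000035 + 0.008855 = 0.235794
O = 0.066193 / √(0.563552 × 0.235794) = 0.066193 / 0.3645301 = 0.1816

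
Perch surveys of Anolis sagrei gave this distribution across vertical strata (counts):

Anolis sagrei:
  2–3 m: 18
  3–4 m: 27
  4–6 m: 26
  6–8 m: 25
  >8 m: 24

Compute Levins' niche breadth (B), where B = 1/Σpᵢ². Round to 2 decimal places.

4.91

Proportions for Anolis sagrei (n=120): 18/120=0.1500, 27/120=0.2250, 26/120=0.2167, 25/120=0.2083, 24/120=0.2000
Σpᵢ² = 0.1500² + 0.2250² + 0.2167² + 0.2083² + 0.2000² = 0.022500 + 0.050625 + 0.046959 + 0.043389 + 0.040000 = 0.203473
B = 1 / 0.203473 = 4.9147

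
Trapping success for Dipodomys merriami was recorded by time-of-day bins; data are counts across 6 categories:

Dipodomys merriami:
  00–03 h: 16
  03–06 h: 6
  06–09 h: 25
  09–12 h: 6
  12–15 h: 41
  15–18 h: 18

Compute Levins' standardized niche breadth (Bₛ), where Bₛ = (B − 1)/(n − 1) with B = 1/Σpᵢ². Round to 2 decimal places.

Proportions for Dipodomys merriami (n=112): 16/112=0.1429, 6/112=0.0536, 25/112=0.2232, 6/112=0.0536, 41/112=0.3661, 18/112=0.1607
Σpᵢ² = 0.1429² + 0.0536² + 0.2232² + 0.0536² + 0.3661² + 0.1607² = 0.020420 + 0.002873 + 0.049818 + 0.002873 + 0.134029 + 0.025824 = 0.235837
B = 1 / 0.235837 = 4.2402
Bₛ = (B − 1)/(n − 1) = (4.2402 − 1)/(6 − 1) = 3.2402/5 = 0.6480

0.65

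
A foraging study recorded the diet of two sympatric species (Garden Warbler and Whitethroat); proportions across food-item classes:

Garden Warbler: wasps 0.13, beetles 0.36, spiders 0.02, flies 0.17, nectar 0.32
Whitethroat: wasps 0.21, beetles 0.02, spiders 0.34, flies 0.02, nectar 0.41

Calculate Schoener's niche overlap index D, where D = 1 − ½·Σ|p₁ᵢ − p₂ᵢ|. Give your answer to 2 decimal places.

Σ|p₁ᵢ − p₂ᵢ| = 0.08 + 0.34 + 0.32 + 0.15 + 0.09 = 0.98
D = 1 − ½ × 0.98 = 1 − 0.490 = 0.5100

0.51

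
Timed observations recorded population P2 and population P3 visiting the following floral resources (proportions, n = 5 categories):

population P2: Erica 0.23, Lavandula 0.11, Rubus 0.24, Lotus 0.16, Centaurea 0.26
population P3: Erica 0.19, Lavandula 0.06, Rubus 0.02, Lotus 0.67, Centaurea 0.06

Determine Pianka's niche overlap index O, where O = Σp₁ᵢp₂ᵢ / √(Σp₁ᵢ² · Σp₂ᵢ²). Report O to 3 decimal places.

Σ p₁ᵢp₂ᵢ = 0.0437 + 0.0066 + 0.0048 + 0.1072 + 0.0156 = 0.1779
Σp_1ᵢ² = 0.23² + 0.11² + 0.24² + 0.16² + 0.26² = 0.0529 + 0.0121 + 0.0576 + 0.0256 + 0.0676 = 0.2158
Σp_2ᵢ² = 0.19² + 0.06² + 0.02² + 0.67² + 0.06² = 0.0361 + 0.0036 + 0.0004 + 0.4489 + 0.0036 = 0.4926
O = 0.1779 / √(0.2158 × 0.4926) = 0.1779 / 0.326042 = 0.54564

0.546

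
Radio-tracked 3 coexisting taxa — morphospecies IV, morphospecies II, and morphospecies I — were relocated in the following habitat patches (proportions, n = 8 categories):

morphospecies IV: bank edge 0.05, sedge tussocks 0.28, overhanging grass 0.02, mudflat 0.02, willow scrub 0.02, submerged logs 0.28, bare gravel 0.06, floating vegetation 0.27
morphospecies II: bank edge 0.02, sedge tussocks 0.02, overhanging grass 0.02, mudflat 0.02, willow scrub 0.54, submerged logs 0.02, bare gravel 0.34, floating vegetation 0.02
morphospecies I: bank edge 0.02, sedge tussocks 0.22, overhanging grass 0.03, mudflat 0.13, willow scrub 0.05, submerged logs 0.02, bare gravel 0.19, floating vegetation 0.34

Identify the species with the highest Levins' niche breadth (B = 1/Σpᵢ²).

morphospecies I

Σp_IVᵢ² = 0.05² + 0.28² + 0.02² + 0.02² + 0.02² + 0.28² + 0.06² + 0.27² = 0.0025 + 0.0784 + 0.0004 + 0.0004 + 0.0004 + 0.0784 + 0.0036 + 0.0729 = 0.2370
B_IV = 1 / 0.2370 = 4.2194
Σp_IIᵢ² = 0.02² + 0.02² + 0.02² + 0.02² + 0.54² + 0.02² + 0.34² + 0.02² = 0.0004 + 0.0004 + 0.0004 + 0.0004 + 0.2916 + 0.0004 + 0.1156 + 0.0004 = 0.4096
B_II = 1 / 0.4096 = 2.4414
Σp_Iᵢ² = 0.02² + 0.22² + 0.03² + 0.13² + 0.05² + 0.02² + 0.19² + 0.34² = 0.0004 + 0.0484 + 0.0009 + 0.0169 + 0.0025 + 0.0004 + 0.0361 + 0.1156 = 0.2212
B_I = 1 / 0.2212 = 4.5208
Highest B → broadest niche (most generalist): morphospecies I (B = 4.52).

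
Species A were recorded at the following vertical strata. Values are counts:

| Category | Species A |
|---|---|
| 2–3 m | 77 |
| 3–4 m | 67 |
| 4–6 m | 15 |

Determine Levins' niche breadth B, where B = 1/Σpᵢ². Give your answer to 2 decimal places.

2.38

Proportions for Species A (n=159): 77/159=0.4843, 67/159=0.4214, 15/159=0.0943
Σpᵢ² = 0.4843² + 0.4214² + 0.0943² = 0.234546 + 0.177578 + 0.008892 = 0.421016
B = 1 / 0.421016 = 2.3752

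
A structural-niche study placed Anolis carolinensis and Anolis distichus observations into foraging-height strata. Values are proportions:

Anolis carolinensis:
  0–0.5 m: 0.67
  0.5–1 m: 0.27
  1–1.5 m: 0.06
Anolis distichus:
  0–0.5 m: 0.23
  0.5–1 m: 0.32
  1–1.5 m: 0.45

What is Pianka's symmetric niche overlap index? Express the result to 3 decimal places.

Σ p₁ᵢp₂ᵢ = 0.1541 + 0.0864 + 0.0270 = 0.2675
Σp_1ᵢ² = 0.67² + 0.27² + 0.06² = 0.4489 + 0.0729 + 0.0036 = 0.5254
Σp_2ᵢ² = 0.23² + 0.32² + 0.45² = 0.0529 + 0.1024 + 0.2025 = 0.3578
O = 0.2675 / √(0.5254 × 0.3578) = 0.2675 / 0.433576 = 0.61696

0.617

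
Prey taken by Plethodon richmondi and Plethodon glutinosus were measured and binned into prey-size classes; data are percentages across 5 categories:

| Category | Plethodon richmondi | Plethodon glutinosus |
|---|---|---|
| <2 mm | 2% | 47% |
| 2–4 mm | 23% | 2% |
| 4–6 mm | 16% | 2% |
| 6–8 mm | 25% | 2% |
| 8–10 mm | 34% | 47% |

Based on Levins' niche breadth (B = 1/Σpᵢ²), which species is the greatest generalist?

Plethodon richmondi

Convert percentages to proportions (divide by 100).
Σp_richᵢ² = 0.02² + 0.23² + 0.16² + 0.25² + 0.34² = 0.0004 + 0.0529 + 0.0256 + 0.0625 + 0.1156 = 0.2570
B_rich = 1 / 0.2570 = 3.8911
Σp_glutᵢ² = 0.47² + 0.02² + 0.02² + 0.02² + 0.47² = 0.2209 + 0.0004 + 0.0004 + 0.0004 + 0.2209 = 0.4430
B_glut = 1 / 0.4430 = 2.2573
Highest B → broadest niche (most generalist): Plethodon richmondi (B = 3.89).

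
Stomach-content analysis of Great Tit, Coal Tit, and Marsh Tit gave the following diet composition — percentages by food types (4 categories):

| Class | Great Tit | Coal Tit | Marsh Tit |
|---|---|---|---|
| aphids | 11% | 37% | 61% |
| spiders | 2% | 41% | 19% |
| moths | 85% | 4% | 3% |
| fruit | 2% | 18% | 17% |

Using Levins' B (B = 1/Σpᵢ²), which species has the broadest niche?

Convert percentages to proportions (divide by 100).
Σp_Greaᵢ² = 0.11² + 0.02² + 0.85² + 0.02² = 0.0121 + 0.0004 + 0.7225 + 0.0004 = 0.7354
B_Grea = 1 / 0.7354 = 1.3598
Σp_Coalᵢ² = 0.37² + 0.41² + 0.04² + 0.18² = 0.1369 + 0.1681 + 0.0016 + 0.0324 = 0.3390
B_Coal = 1 / 0.3390 = 2.9499
Σp_Marsᵢ² = 0.61² + 0.19² + 0.03² + 0.17² = 0.3721 + 0.0361 + 0.0009 + 0.0289 = 0.4380
B_Mars = 1 / 0.4380 = 2.2831
Highest B → broadest niche (most generalist): Coal Tit (B = 2.95).

Coal Tit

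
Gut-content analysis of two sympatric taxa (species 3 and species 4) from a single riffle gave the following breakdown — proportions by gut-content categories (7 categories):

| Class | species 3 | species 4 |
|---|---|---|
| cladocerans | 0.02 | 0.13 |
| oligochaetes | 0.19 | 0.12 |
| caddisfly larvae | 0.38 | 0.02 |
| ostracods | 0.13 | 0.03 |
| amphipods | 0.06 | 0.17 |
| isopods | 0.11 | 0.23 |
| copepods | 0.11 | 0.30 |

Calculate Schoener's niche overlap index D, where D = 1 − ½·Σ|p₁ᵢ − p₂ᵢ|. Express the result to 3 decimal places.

Σ|p₁ᵢ − p₂ᵢ| = 0.11 + 0.07 + 0.36 + 0.10 + 0.11 + 0.12 + 0.19 = 1.06
D = 1 − ½ × 1.06 = 1 − 0.530 = 0.47000

0.470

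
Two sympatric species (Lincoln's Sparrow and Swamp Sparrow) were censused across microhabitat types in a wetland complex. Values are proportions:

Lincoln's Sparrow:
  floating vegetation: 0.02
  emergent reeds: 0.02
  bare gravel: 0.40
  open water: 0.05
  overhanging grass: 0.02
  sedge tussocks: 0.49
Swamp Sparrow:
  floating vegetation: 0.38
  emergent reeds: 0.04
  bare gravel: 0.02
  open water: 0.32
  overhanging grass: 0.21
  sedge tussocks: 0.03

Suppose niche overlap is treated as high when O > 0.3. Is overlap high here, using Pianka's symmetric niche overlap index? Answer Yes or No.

No

Σ p₁ᵢp₂ᵢ = 0.0076 + 0.0008 + 0.0080 + 0.0160 + 0.0042 + 0.0147 = 0.0513
Σp_1ᵢ² = 0.02² + 0.02² + 0.40² + 0.05² + 0.02² + 0.49² = 0.0004 + 0.0004 + 0.1600 + 0.0025 + 0.0004 + 0.2401 = 0.4038
Σp_2ᵢ² = 0.38² + 0.04² + 0.02² + 0.32² + 0.21² + 0.03² = 0.1444 + 0.0016 + 0.0004 + 0.1024 + 0.0441 + 0.0009 = 0.2938
O = 0.0513 / √(0.4038 × 0.2938) = 0.0513 / 0.34444 = 0.1489
O = 0.1489 < 0.3 → No.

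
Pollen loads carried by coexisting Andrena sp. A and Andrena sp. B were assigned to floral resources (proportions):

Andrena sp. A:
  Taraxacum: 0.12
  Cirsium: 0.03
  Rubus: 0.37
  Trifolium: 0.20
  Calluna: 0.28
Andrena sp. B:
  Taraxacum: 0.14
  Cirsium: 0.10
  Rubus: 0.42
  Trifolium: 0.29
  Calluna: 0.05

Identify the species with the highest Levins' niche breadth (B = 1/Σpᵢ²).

Σp_Aᵢ² = 0.12² + 0.03² + 0.37² + 0.20² + 0.28² = 0.0144 + 0.0009 + 0.1369 + 0.0400 + 0.0784 = 0.2706
B_A = 1 / 0.2706 = 3.6955
Σp_Bᵢ² = 0.14² + 0.10² + 0.42² + 0.29² + 0.05² = 0.0196 + 0.0100 + 0.1764 + 0.0841 + 0.0025 = 0.2926
B_B = 1 / 0.2926 = 3.4176
Highest B → broadest niche (most generalist): Andrena sp. A (B = 3.70).

Andrena sp. A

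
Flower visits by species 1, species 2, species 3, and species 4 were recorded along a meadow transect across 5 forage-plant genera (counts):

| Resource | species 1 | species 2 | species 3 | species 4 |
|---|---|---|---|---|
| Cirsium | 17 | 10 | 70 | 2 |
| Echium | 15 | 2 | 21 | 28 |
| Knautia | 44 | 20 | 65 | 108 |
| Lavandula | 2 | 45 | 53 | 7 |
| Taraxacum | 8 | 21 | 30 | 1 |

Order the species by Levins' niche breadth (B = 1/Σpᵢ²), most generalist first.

species 3 > species 2 > species 1 > species 4

Proportions for species 1 (n=86): 17/86=0.1977, 15/86=0.1744, 44/86=0.5116, 2/86=0.0233, 8/86=0.0930
Proportions for species 2 (n=98): 10/98=0.1020, 2/98=0.0204, 20/98=0.2041, 45/98=0.4592, 21/98=0.2143
Proportions for species 3 (n=239): 70/239=0.2929, 21/239=0.0879, 65/239=0.2720, 53/239=0.2218, 30/239=0.1255
Proportions for species 4 (n=146): 2/146=0.0137, 28/146=0.1918, 108/146=0.7397, 7/146=0.0479, 1/146=0.0068
Σp_1ᵢ² = 0.1977² + 0.1744² + 0.5116² + 0.0233² + 0.0930² = 0.039085 + 0.030415 + 0.261735 + 0.000543 + 0.008649 = 0.340427
B_1 = 1 / 0.340427 = 2.9375
Σp_2ᵢ² = 0.1020² + 0.0204² + 0.2041² + 0.4592² + 0.2143² = 0.010404 + 0.000416 + 0.041657 + 0.210865 + 0.045924 = 0.309266
B_2 = 1 / 0.309266 = 3.2335
Σp_3ᵢ² = 0.2929² + 0.0879² + 0.2720² + 0.2218² + 0.1255² = 0.085790 + 0.007726 + 0.073984 + 0.049195 + 0.015750 = 0.232445
B_3 = 1 / 0.232445 = 4.3021
Σp_4ᵢ² = 0.0137² + 0.1918² + 0.7397² + 0.0479² + 0.0068² = 0.000188 + 0.036787 + 0.547156 + 0.002294 + 0.000046 = 0.586471
B_4 = 1 / 0.586471 = 1.7051
Ranking by B (broadest → narrowest): species 3 (4.30) > species 2 (3.23) > species 1 (2.94) > species 4 (1.71)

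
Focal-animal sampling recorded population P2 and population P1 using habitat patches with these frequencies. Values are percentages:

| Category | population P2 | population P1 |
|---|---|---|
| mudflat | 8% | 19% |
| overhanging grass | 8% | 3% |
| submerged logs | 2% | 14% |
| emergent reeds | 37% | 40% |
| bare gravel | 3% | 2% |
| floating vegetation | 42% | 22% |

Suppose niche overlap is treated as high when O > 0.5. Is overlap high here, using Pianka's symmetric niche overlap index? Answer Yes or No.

Yes

Convert percentages to proportions (divide by 100).
Σ p₁ᵢp₂ᵢ = 0.0152 + 0.0024 + 0.0028 + 0.1480 + 0.0006 + 0.0924 = 0.2614
Σp_1ᵢ² = 0.08² + 0.08² + 0.02² + 0.37² + 0.03² + 0.42² = 0.0064 + 0.0064 + 0.0004 + 0.1369 + 0.0009 + 0.1764 = 0.3274
Σp_2ᵢ² = 0.19² + 0.03² + 0.14² + 0.40² + 0.02² + 0.22² = 0.0361 + 0.0009 + 0.0196 + 0.1600 + 0.0004 + 0.0484 = 0.2654
O = 0.2614 / √(0.3274 × 0.2654) = 0.2614 / 0.29477 = 0.8868
O = 0.8868 > 0.5 → Yes.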